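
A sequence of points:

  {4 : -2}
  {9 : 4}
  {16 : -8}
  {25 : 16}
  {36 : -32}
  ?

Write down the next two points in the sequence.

First entry: 4, 9, 16, 25, 36 → 49 → 64 (perfect squares: 2², 3², 4², …).
Second entry: -2, 4, -8, 16, -32 → 64 → -128 (×(-2) each step).
So the next two points are {49 : 64} and {64 : -128}.

{49 : 64}, {64 : -128}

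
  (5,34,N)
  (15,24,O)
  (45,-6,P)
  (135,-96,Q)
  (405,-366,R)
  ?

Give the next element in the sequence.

(1215,-1176,S)

First slot — ×3 each step: 5, 15, 45, 135, 405 → 1215.
Second slot: 34, 24, -6, -96, -366 → -1176 (together with the first slot always sums to 39).
Letter: letters move forward 1 place in the alphabet; N, O, P, Q, R → S.
Putting it together: (1215,-1176,S).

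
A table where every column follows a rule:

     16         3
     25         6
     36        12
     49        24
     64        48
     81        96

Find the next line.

100  192

First component: perfect squares: 4², 5², 6², …; 16, 25, 36, 49, 64, 81 → 100.
Second component goes 3, 6, 12, 24, 48, 96 → 192 (×2 each step).
Putting it together: 100  192.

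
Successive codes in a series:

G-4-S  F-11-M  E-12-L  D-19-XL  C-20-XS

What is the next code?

For the letter, letters move back 1 place in the alphabet: G, F, E, D, C → B.
Second component: 4, 11, 12, 19, 20 → 27 (alternating steps +7, +1, +7, +1, …).
For the size, runs through clothing sizes XS→XL: S, M, L, XL, XS → S.
Combining the parts gives B-27-S.

B-27-S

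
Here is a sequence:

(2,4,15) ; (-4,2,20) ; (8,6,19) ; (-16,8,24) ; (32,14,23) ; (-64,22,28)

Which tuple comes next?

(128,36,27)

First component goes 2, -4, 8, -16, 32, -64 → 128 (×(-2) each step).
For the second component, each term is the sum of the two before it: 4, 2, 6, 8, 14, 22 → 36.
Third component: 15, 20, 19, 24, 23, 28 → 27 (alternating steps +5, −1, +5, −1, …).
So the next tuple is (128,36,27).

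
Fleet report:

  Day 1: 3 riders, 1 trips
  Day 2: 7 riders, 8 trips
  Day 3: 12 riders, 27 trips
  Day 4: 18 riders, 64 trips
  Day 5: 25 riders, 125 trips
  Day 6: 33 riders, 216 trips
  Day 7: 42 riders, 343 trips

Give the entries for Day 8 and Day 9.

Riders goes 3, 7, 12, 18, 25, 33, 42 → 52 → 63 (differences are 4, 5, 6, … (increasing by 1 each time)).
Trips goes 1, 8, 27, 64, 125, 216, 343 → 512 → 729 (perfect cubes: 1³, 2³, 3³, …).
So the next two rows are 52 riders, 512 trips and 63 riders, 729 trips.

52 riders, 512 trips; 63 riders, 729 trips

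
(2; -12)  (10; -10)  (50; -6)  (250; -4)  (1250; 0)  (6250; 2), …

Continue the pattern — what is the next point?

First part: ×5 each step, so 2, 10, 50, 250, 1250, 6250 → 31250.
Second part goes -12, -10, -6, -4, 0, 2 → 6 (alternating steps +2, +4, +2, +4, …).
Putting it together: (31250; 6).

(31250; 6)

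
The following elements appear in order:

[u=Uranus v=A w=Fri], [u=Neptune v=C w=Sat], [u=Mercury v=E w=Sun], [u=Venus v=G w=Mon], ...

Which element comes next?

U: runs through the planets Mercury→Neptune, so Uranus, Neptune, Mercury, Venus → Earth.
V: letters move forward 2 places in the alphabet; A, C, E, G → I.
W: Fri, Sat, Sun, Mon → Tue (runs through the weekdays Mon→Sun).
Combining the parts gives [u=Earth v=I w=Tue].

[u=Earth v=I w=Tue]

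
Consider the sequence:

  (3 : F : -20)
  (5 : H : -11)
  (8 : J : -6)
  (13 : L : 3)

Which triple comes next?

First coordinate — each term is the sum of the two before it: 3, 5, 8, 13 → 21.
Letter: letters move forward 2 places in the alphabet, so F, H, J, L → N.
Third coordinate goes -20, -11, -6, 3 → 8 (alternating steps +9, +5, +9, +5, …).
Putting it together: (21 : N : 8).

(21 : N : 8)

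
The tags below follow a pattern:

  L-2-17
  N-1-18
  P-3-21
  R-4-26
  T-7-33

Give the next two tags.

Letter goes L, N, P, R, T → V → X (letters move forward 2 places in the alphabet).
Second component: 2, 1, 3, 4, 7 → 11 → 18 (each term is the sum of the two before it).
For the third component, differences are 1, 3, 5, … (increasing by 2 each time): 17, 18, 21, 26, 33 → 42 → 53.
So the next two tags are V-11-42 and X-18-53.

V-11-42, X-18-53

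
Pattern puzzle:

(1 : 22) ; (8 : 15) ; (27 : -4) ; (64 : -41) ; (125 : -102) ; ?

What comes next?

For the first coordinate, perfect cubes: 1³, 2³, 3³, …: 1, 8, 27, 64, 125 → 216.
Second coordinate: 22, 15, -4, -41, -102 → -193 (together with the first coordinate always sums to 23).
Combining the parts gives (216 : -193).

(216 : -193)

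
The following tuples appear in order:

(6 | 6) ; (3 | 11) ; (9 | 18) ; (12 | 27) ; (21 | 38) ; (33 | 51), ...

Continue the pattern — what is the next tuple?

First component: each term is the sum of the two before it; 6, 3, 9, 12, 21, 33 → 54.
For the second component, differences are 5, 7, 9, … (increasing by 2 each time): 6, 11, 18, 27, 38, 51 → 66.
Putting it together: (54 | 66).

(54 | 66)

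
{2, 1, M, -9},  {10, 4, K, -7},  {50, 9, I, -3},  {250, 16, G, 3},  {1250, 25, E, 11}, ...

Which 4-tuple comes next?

First coordinate goes 2, 10, 50, 250, 1250 → 6250 (×5 each step).
Second coordinate — perfect squares: 1², 2², 3², …: 1, 4, 9, 16, 25 → 36.
Letter goes M, K, I, G, E → C (letters move back 2 places in the alphabet).
Fourth coordinate: -9, -7, -3, 3, 11 → 21 (differences are 2, 4, 6, … (increasing by 2 each time)).
Combining the parts gives {6250, 36, C, 21}.

{6250, 36, C, 21}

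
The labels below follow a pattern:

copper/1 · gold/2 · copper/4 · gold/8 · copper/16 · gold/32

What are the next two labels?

Metal goes copper, gold, copper, gold, copper, gold → copper → gold (alternates copper ↔ gold).
Second component: ×2 each step, so 1, 2, 4, 8, 16, 32 → 64 → 128.
So the next two labels are copper/64 and gold/128.

copper/64, gold/128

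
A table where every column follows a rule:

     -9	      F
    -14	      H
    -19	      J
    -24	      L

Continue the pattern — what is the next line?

-29  N

For the first component, −5 each step: -9, -14, -19, -24 → -29.
For the letter, letters move forward 2 places in the alphabet: F, H, J, L → N.
Combining the parts gives -29  N.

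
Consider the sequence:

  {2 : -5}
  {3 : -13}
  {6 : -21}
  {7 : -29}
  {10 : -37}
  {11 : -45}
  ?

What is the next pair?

For the first part, alternating steps +1, +3, +1, +3, …: 2, 3, 6, 7, 10, 11 → 14.
Second part: −8 each step, so -5, -13, -21, -29, -37, -45 → -53.
Putting it together: {14 : -53}.

{14 : -53}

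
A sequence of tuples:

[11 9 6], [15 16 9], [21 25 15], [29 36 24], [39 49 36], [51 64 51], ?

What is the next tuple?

First part: differences are 4, 6, 8, … (increasing by 2 each time); 11, 15, 21, 29, 39, 51 → 65.
Second part — perfect squares: 3², 4², 5², …: 9, 16, 25, 36, 49, 64 → 81.
Third part — differences are 3, 6, 9, … (increasing by 3 each time): 6, 9, 15, 24, 36, 51 → 69.
So the next tuple is [65 81 69].

[65 81 69]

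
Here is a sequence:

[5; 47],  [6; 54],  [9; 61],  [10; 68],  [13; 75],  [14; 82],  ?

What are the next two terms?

First part — alternating steps +1, +3, +1, +3, …: 5, 6, 9, 10, 13, 14 → 17 → 18.
Second part: +7 each step, so 47, 54, 61, 68, 75, 82 → 89 → 96.
Putting the parts together: [17; 89] and then [18; 96].

[17; 89], [18; 96]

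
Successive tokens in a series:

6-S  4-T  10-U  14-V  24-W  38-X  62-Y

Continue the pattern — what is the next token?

First component goes 6, 4, 10, 14, 24, 38, 62 → 100 (each term is the sum of the two before it).
Letter: letters move forward 1 place in the alphabet, so S, T, U, V, W, X, Y → Z.
Putting it together: 100-Z.

100-Z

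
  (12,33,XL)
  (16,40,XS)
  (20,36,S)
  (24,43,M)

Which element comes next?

(28,39,L)

First coordinate: +4 each step, so 12, 16, 20, 24 → 28.
Second coordinate: 33, 40, 36, 43 → 39 (alternating steps +7, −4, +7, −4, …).
Size: runs through clothing sizes XS→XL; XL, XS, S, M → L.
So the next element is (28,39,L).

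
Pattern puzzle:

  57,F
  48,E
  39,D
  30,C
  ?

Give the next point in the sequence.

21,B

For the first component, −9 each step: 57, 48, 39, 30 → 21.
For the letter, letters move back 1 place in the alphabet: F, E, D, C → B.
Putting it together: 21,B.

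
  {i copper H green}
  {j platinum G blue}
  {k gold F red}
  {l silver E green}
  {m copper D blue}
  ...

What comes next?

{n platinum C red}

First letter: letters move forward 1 place in the alphabet, so i, j, k, l, m → n.
Metal: repeats copper → platinum → gold → silver, so copper, platinum, gold, silver, copper → platinum.
Second letter: letters move back 1 place in the alphabet; H, G, F, E, D → C.
Colour goes green, blue, red, green, blue → red (repeats green → blue → red).
So the next term is {n platinum C red}.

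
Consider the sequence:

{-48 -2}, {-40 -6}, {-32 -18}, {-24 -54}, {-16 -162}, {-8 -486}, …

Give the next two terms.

First part goes -48, -40, -32, -24, -16, -8 → 0 → 8 (+8 each step).
Second part — ×3 each step: -2, -6, -18, -54, -162, -486 → -1458 → -4374.
Putting the parts together: {0 -1458} and then {8 -4374}.

{0 -1458}, {8 -4374}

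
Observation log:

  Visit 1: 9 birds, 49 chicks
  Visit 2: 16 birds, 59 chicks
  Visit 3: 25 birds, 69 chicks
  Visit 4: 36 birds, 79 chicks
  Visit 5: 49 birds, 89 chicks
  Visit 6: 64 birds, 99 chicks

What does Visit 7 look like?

Birds: 9, 16, 25, 36, 49, 64 → 81 (perfect squares: 3², 4², 5², …).
Chicks: 49, 59, 69, 79, 89, 99 → 109 (+10 each step).
So the next record is 81 birds, 109 chicks.

81 birds, 109 chicks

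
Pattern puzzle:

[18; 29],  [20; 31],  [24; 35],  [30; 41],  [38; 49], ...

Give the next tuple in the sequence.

[48; 59]

First entry — differences are 2, 4, 6, … (increasing by 2 each time): 18, 20, 24, 30, 38 → 48.
Second entry: always 11 more than the first entry, so 29, 31, 35, 41, 49 → 59.
Combining the parts gives [48; 59].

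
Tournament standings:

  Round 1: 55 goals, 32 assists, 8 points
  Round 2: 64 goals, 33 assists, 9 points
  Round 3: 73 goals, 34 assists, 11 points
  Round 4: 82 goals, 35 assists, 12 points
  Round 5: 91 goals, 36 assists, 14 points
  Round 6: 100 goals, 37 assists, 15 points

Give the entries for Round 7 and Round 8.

Goals: 55, 64, 73, 82, 91, 100 → 109 → 118 (+9 each step).
Assists: +1 each step; 32, 33, 34, 35, 36, 37 → 38 → 39.
Points — alternating steps +1, +2, +1, +2, …: 8, 9, 11, 12, 14, 15 → 17 → 18.
Putting the parts together: 109 goals, 38 assists, 17 points and then 118 goals, 39 assists, 18 points.

109 goals, 38 assists, 17 points; 118 goals, 39 assists, 18 points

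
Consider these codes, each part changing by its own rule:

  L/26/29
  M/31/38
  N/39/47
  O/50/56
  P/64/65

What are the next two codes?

Letter: letters move forward 1 place in the alphabet; L, M, N, O, P → Q → R.
Second component: differences are 5, 8, 11, … (increasing by 3 each time); 26, 31, 39, 50, 64 → 81 → 101.
Third component — +9 each step: 29, 38, 47, 56, 65 → 74 → 83.
So the next two codes are Q/81/74 and R/101/83.

Q/81/74 then R/101/83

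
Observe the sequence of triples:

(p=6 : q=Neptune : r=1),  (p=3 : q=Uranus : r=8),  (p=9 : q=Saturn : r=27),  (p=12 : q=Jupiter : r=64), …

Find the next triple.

(p=21 : q=Mars : r=125)

P — each term is the sum of the two before it: 6, 3, 9, 12 → 21.
For the q, runs backward through the planets Mercury→Neptune: Neptune, Uranus, Saturn, Jupiter → Mars.
R: perfect cubes: 1³, 2³, 3³, …, so 1, 8, 27, 64 → 125.
Combining the parts gives (p=21 : q=Mars : r=125).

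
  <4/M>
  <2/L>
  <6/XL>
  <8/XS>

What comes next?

First component: each term is the sum of the two before it, so 4, 2, 6, 8 → 14.
Size: runs through clothing sizes XS→XL, so M, L, XL, XS → S.
Combining the parts gives <14/S>.

<14/S>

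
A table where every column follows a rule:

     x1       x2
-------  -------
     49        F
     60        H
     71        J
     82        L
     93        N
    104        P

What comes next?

115  R

Column x1 — +11 each step: 49, 60, 71, 82, 93, 104 → 115.
Column x2: F, H, J, L, N, P → R (letters move forward 2 places in the alphabet).
Combining the parts gives 115  R.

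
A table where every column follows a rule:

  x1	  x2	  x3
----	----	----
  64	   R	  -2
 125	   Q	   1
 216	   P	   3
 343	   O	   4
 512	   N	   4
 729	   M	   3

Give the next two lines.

Column x1 — perfect cubes: 4³, 5³, 6³, …: 64, 125, 216, 343, 512, 729 → 1000 → 1331.
Column x2 goes R, Q, P, O, N, M → L → K (letters move back 1 place in the alphabet).
Column x3: differences are 3, 2, 1, … (decreasing by 1 each time), so -2, 1, 3, 4, 4, 3 → 1 → -2.
So the next two lines are 1000  L  1 and 1331  K  -2.

1000  L  1; 1331  K  -2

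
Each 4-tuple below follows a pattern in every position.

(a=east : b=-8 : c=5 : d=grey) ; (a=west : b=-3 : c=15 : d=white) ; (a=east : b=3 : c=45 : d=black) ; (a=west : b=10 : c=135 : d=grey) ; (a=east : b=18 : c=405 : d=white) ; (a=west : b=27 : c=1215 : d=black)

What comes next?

(a=east : b=37 : c=3645 : d=grey)

For the a, alternates east ↔ west: east, west, east, west, east, west → east.
B goes -8, -3, 3, 10, 18, 27 → 37 (differences are 5, 6, 7, … (increasing by 1 each time)).
C: ×3 each step, so 5, 15, 45, 135, 405, 1215 → 3645.
D goes grey, white, black, grey, white, black → grey (repeats grey → white → black).
So the next 4-tuple is (a=east : b=37 : c=3645 : d=grey).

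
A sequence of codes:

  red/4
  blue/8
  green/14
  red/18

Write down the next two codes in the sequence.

Colour — repeats red → blue → green: red, blue, green, red → blue → green.
Second component goes 4, 8, 14, 18 → 24 → 28 (alternating steps +4, +6, +4, +6, …).
So the next two codes are blue/24 and green/28.

blue/24 then green/28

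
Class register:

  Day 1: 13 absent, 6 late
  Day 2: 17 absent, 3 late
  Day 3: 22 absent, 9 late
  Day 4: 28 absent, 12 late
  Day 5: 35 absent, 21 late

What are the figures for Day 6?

Absent: 13, 17, 22, 28, 35 → 43 (differences are 4, 5, 6, … (increasing by 1 each time)).
Late: each term is the sum of the two before it, so 6, 3, 9, 12, 21 → 33.
Combining the parts gives 43 absent, 33 late.

43 absent, 33 late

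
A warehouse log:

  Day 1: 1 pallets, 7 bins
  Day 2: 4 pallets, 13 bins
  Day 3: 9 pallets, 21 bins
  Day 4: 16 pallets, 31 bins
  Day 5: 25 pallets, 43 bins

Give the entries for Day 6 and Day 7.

Pallets: 1, 4, 9, 16, 25 → 36 → 49 (perfect squares: 1², 2², 3², …).
Bins — differences are 6, 8, 10, … (increasing by 2 each time): 7, 13, 21, 31, 43 → 57 → 73.
So the next two lines are 36 pallets, 57 bins and 49 pallets, 73 bins.

36 pallets, 57 bins; 49 pallets, 73 bins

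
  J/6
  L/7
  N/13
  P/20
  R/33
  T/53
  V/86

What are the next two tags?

X/139, Z/225

Letter goes J, L, N, P, R, T, V → X → Z (letters move forward 2 places in the alphabet).
Second component: each term is the sum of the two before it, so 6, 7, 13, 20, 33, 53, 86 → 139 → 225.
So the next two tags are X/139 and Z/225.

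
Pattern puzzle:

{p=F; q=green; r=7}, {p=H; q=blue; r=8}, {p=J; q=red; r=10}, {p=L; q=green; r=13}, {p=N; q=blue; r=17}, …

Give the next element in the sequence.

{p=P; q=red; r=22}

P: F, H, J, L, N → P (letters move forward 2 places in the alphabet).
Q: green, blue, red, green, blue → red (repeats green → blue → red).
R: differences are 1, 2, 3, … (increasing by 1 each time), so 7, 8, 10, 13, 17 → 22.
Putting it together: {p=P; q=red; r=22}.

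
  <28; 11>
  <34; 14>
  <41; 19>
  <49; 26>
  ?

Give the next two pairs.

For the first value, differences are 6, 7, 8, … (increasing by 1 each time): 28, 34, 41, 49 → 58 → 68.
Second value: differences are 3, 5, 7, … (increasing by 2 each time); 11, 14, 19, 26 → 35 → 46.
Putting the parts together: <58; 35> and then <68; 46>.

<58; 35>, <68; 46>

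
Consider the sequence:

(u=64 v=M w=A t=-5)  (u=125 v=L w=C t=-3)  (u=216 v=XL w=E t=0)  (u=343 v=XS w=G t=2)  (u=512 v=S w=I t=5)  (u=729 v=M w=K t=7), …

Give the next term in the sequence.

U: perfect cubes: 4³, 5³, 6³, …; 64, 125, 216, 343, 512, 729 → 1000.
V goes M, L, XL, XS, S, M → L (repeats M → L → XL → XS → S).
For the w, letters move forward 2 places in the alphabet: A, C, E, G, I, K → M.
For the t, alternating steps +2, +3, +2, +3, …: -5, -3, 0, 2, 5, 7 → 10.
Putting it together: (u=1000 v=L w=M t=10).

(u=1000 v=L w=M t=10)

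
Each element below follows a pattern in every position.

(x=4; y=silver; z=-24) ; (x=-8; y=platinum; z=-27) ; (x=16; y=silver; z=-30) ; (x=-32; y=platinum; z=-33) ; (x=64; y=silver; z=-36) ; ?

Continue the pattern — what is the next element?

(x=-128; y=platinum; z=-39)

X: 4, -8, 16, -32, 64 → -128 (×(-2) each step).
Y: alternates silver ↔ platinum; silver, platinum, silver, platinum, silver → platinum.
Z goes -24, -27, -30, -33, -36 → -39 (−3 each step).
Combining the parts gives (x=-128; y=platinum; z=-39).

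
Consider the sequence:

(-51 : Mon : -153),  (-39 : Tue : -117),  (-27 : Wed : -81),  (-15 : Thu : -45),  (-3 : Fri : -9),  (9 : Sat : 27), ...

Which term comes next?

For the first entry, +12 each step: -51, -39, -27, -15, -3, 9 → 21.
Day — runs through the weekdays Mon→Sun: Mon, Tue, Wed, Thu, Fri, Sat → Sun.
Third entry: always 3 × the first entry, so -153, -117, -81, -45, -9, 27 → 63.
So the next term is (21 : Sun : 63).

(21 : Sun : 63)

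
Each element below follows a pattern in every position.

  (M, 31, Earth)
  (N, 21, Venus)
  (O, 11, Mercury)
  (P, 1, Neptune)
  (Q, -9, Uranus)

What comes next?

Letter: letters move forward 1 place in the alphabet, so M, N, O, P, Q → R.
Second component — −10 each step: 31, 21, 11, 1, -9 → -19.
Planet: runs backward through the planets Mercury→Neptune; Earth, Venus, Mercury, Neptune, Uranus → Saturn.
Putting it together: (R, -19, Saturn).

(R, -19, Saturn)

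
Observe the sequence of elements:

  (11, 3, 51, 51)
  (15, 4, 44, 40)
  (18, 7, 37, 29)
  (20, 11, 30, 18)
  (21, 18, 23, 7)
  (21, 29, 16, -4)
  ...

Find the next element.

(20, 47, 9, -15)

First part: differences are 4, 3, 2, … (decreasing by 1 each time); 11, 15, 18, 20, 21, 21 → 20.
For the second part, each term is the sum of the two before it: 3, 4, 7, 11, 18, 29 → 47.
Third part: −7 each step, so 51, 44, 37, 30, 23, 16 → 9.
Fourth part goes 51, 40, 29, 18, 7, -4 → -15 (−11 each step).
Combining the parts gives (20, 47, 9, -15).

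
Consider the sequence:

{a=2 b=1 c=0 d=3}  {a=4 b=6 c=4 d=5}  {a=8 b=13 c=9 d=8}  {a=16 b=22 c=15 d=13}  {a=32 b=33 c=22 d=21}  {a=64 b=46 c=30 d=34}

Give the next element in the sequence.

A goes 2, 4, 8, 16, 32, 64 → 128 (×2 each step).
B — differences are 5, 7, 9, … (increasing by 2 each time): 1, 6, 13, 22, 33, 46 → 61.
C: differences are 4, 5, 6, … (increasing by 1 each time), so 0, 4, 9, 15, 22, 30 → 39.
D — each term is the sum of the two before it: 3, 5, 8, 13, 21, 34 → 55.
So the next element is {a=128 b=61 c=39 d=55}.

{a=128 b=61 c=39 d=55}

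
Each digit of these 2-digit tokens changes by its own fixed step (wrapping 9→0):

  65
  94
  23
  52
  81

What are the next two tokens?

10 then 49

First digit goes 6, 9, 2, 5, 8 → 1 → 4 (+3 each step, mod 10).
Second digit: −1 each step, mod 10, so 5, 4, 3, 2, 1 → 0 → 9.
So the next two tokens are 10 and 49.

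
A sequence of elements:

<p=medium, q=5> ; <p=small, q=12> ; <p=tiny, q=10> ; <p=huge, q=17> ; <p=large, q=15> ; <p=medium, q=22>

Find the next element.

<p=small, q=20>

For the p, repeats medium → small → tiny → huge → large: medium, small, tiny, huge, large, medium → small.
Q goes 5, 12, 10, 17, 15, 22 → 20 (alternating steps +7, −2, +7, −2, …).
Putting it together: <p=small, q=20>.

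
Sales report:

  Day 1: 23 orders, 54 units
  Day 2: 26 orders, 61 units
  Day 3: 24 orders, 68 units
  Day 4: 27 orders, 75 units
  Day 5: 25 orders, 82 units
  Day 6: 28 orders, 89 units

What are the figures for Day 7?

Orders: 23, 26, 24, 27, 25, 28 → 26 (alternating steps +3, −2, +3, −2, …).
Units — +7 each step: 54, 61, 68, 75, 82, 89 → 96.
Combining the parts gives 26 orders, 96 units.

26 orders, 96 units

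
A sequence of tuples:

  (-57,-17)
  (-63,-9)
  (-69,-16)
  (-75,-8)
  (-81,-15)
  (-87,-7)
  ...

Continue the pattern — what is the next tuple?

(-93,-14)

For the first coordinate, −6 each step: -57, -63, -69, -75, -81, -87 → -93.
Second coordinate: alternating steps +8, −7, +8, −7, …, so -17, -9, -16, -8, -15, -7 → -14.
Putting it together: (-93,-14).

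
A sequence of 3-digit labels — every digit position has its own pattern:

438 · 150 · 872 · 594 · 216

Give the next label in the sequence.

First digit: −3 each step, mod 10, so 4, 1, 8, 5, 2 → 9.
For the second digit, +2 each step, mod 10: 3, 5, 7, 9, 1 → 3.
Third digit — +2 each step, mod 10: 8, 0, 2, 4, 6 → 8.
Putting it together: 938.

938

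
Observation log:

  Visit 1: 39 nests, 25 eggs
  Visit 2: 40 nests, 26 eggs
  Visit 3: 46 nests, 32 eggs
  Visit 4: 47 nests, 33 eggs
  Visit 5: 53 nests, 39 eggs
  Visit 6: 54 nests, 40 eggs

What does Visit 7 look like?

60 nests, 46 eggs

Nests: alternating steps +1, +6, +1, +6, …, so 39, 40, 46, 47, 53, 54 → 60.
For the eggs, alternating steps +1, +6, +1, +6, …: 25, 26, 32, 33, 39, 40 → 46.
So the next record is 60 nests, 46 eggs.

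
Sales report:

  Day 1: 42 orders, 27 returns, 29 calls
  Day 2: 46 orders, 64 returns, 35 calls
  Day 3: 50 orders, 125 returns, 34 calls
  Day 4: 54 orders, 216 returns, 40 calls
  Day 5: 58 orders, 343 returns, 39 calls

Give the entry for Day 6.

62 orders, 512 returns, 45 calls

Orders: +4 each step, so 42, 46, 50, 54, 58 → 62.
Returns: perfect cubes: 3³, 4³, 5³, …, so 27, 64, 125, 216, 343 → 512.
Calls goes 29, 35, 34, 40, 39 → 45 (alternating steps +6, −1, +6, −1, …).
So the next record is 62 orders, 512 returns, 45 calls.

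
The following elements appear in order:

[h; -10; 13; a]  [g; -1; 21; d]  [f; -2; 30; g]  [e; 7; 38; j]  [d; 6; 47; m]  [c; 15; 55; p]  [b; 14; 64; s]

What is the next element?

[a; 23; 72; v]

For the first letter, letters move back 1 place in the alphabet: h, g, f, e, d, c, b → a.
Second coordinate goes -10, -1, -2, 7, 6, 15, 14 → 23 (alternating steps +9, −1, +9, −1, …).
Third coordinate: alternating steps +8, +9, +8, +9, …, so 13, 21, 30, 38, 47, 55, 64 → 72.
Second letter: a, d, g, j, m, p, s → v (letters move forward 3 places in the alphabet).
Combining the parts gives [a; 23; 72; v].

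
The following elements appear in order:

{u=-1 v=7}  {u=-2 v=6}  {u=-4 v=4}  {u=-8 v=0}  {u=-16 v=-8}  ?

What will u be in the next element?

-32

U: ×2 each step, so -1, -2, -4, -8, -16 → -32.
V: always 8 more than the u; 7, 6, 4, 0, -8 → -24.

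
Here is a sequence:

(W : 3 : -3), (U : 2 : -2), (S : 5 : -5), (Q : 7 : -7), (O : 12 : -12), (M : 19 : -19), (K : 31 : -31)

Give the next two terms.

(I : 50 : -50), (G : 81 : -81)

Letter — letters move back 2 places in the alphabet: W, U, S, Q, O, M, K → I → G.
For the second value, each term is the sum of the two before it: 3, 2, 5, 7, 12, 19, 31 → 50 → 81.
Third value: always the negative of the second value, so -3, -2, -5, -7, -12, -19, -31 → -50 → -81.
So the next two terms are (I : 50 : -50) and (G : 81 : -81).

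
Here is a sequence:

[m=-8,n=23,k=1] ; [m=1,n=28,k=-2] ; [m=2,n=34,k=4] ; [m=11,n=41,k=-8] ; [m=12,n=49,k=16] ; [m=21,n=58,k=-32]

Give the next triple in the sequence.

M: alternating steps +9, +1, +9, +1, …, so -8, 1, 2, 11, 12, 21 → 22.
N: differences are 5, 6, 7, … (increasing by 1 each time), so 23, 28, 34, 41, 49, 58 → 68.
K: ×(-2) each step; 1, -2, 4, -8, 16, -32 → 64.
Putting it together: [m=22,n=68,k=64].

[m=22,n=68,k=64]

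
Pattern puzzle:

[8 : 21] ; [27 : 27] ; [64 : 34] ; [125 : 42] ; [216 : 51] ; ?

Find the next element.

First value: perfect cubes: 2³, 3³, 4³, …; 8, 27, 64, 125, 216 → 343.
Second value — differences are 6, 7, 8, … (increasing by 1 each time): 21, 27, 34, 42, 51 → 61.
Combining the parts gives [343 : 61].

[343 : 61]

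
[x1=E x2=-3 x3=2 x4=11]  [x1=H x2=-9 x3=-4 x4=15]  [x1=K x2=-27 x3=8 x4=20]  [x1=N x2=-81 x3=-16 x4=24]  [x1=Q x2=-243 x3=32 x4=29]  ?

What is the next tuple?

[x1=T x2=-729 x3=-64 x4=33]

X1 — letters move forward 3 places in the alphabet: E, H, K, N, Q → T.
X2: -3, -9, -27, -81, -243 → -729 (×3 each step).
X3: ×(-2) each step; 2, -4, 8, -16, 32 → -64.
For the x4, alternating steps +4, +5, +4, +5, …: 11, 15, 20, 24, 29 → 33.
Combining the parts gives [x1=T x2=-729 x3=-64 x4=33].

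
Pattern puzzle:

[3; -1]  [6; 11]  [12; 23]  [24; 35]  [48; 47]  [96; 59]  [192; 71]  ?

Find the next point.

First part: ×2 each step; 3, 6, 12, 24, 48, 96, 192 → 384.
Second part — +12 each step: -1, 11, 23, 35, 47, 59, 71 → 83.
Combining the parts gives [384; 83].

[384; 83]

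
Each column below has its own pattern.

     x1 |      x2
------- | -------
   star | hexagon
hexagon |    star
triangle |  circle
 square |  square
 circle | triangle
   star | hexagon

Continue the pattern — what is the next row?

hexagon  star

Column x1 goes star, hexagon, triangle, square, circle, star → hexagon (repeats star → hexagon → triangle → square → circle).
Column x2 — repeats hexagon → star → circle → square → triangle: hexagon, star, circle, square, triangle, hexagon → star.
So the next row is hexagon  star.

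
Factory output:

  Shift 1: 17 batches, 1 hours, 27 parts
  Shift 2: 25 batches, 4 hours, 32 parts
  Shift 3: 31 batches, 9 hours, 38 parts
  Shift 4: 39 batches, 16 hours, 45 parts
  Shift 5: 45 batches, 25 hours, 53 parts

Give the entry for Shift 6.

53 batches, 36 hours, 62 parts

For the batches, alternating steps +8, +6, +8, +6, …: 17, 25, 31, 39, 45 → 53.
Hours — perfect squares: 1², 2², 3², …: 1, 4, 9, 16, 25 → 36.
Parts goes 27, 32, 38, 45, 53 → 62 (differences are 5, 6, 7, … (increasing by 1 each time)).
Putting it together: 53 batches, 36 hours, 62 parts.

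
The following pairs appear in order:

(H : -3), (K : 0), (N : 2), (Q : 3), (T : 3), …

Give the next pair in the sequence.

Letter: letters move forward 3 places in the alphabet, so H, K, N, Q, T → W.
Second entry: -3, 0, 2, 3, 3 → 2 (differences are 3, 2, 1, … (decreasing by 1 each time)).
So the next pair is (W : 2).

(W : 2)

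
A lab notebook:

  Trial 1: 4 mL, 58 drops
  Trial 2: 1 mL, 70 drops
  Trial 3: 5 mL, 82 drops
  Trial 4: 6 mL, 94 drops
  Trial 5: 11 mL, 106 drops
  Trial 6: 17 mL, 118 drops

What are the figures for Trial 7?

28 mL, 130 drops

ML goes 4, 1, 5, 6, 11, 17 → 28 (each term is the sum of the two before it).
Drops: +12 each step; 58, 70, 82, 94, 106, 118 → 130.
So the next line is 28 mL, 130 drops.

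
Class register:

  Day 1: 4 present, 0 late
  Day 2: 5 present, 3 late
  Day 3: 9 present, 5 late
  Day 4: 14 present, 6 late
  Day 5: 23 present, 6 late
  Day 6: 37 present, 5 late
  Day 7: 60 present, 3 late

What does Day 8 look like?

97 present, 0 late

Present: 4, 5, 9, 14, 23, 37, 60 → 97 (each term is the sum of the two before it).
Late: differences are 3, 2, 1, … (decreasing by 1 each time), so 0, 3, 5, 6, 6, 5, 3 → 0.
Combining the parts gives 97 present, 0 late.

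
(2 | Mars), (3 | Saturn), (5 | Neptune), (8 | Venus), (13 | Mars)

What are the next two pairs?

First entry goes 2, 3, 5, 8, 13 → 21 → 34 (each term is the sum of the two before it).
For the planet, repeats Mars → Saturn → Neptune → Venus: Mars, Saturn, Neptune, Venus, Mars → Saturn → Neptune.
So the next two pairs are (21 | Saturn) and (34 | Neptune).

(21 | Saturn), (34 | Neptune)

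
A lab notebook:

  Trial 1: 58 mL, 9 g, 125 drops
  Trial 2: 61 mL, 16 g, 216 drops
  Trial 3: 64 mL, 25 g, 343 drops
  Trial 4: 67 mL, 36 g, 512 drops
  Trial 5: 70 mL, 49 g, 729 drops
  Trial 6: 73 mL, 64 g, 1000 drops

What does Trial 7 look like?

ML: +3 each step, so 58, 61, 64, 67, 70, 73 → 76.
G: perfect squares: 3², 4², 5², …; 9, 16, 25, 36, 49, 64 → 81.
For the drops, perfect cubes: 5³, 6³, 7³, …: 125, 216, 343, 512, 729, 1000 → 1331.
Combining the parts gives 76 mL, 81 g, 1331 drops.

76 mL, 81 g, 1331 drops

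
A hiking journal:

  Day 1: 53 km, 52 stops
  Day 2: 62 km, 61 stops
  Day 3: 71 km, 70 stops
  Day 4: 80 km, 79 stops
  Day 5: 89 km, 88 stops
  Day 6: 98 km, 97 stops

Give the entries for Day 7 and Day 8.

107 km, 106 stops; 116 km, 115 stops

Km — +9 each step: 53, 62, 71, 80, 89, 98 → 107 → 116.
Stops: always 1 less than the km; 52, 61, 70, 79, 88, 97 → 106 → 115.
So the next two rows are 107 km, 106 stops and 116 km, 115 stops.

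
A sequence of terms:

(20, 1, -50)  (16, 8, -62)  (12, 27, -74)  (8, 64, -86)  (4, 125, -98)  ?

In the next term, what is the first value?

First value: 20, 16, 12, 8, 4 → 0 (−4 each step).

0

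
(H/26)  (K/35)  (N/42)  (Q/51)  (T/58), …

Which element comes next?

Letter: H, K, N, Q, T → W (letters move forward 3 places in the alphabet).
Second coordinate: alternating steps +9, +7, +9, +7, …; 26, 35, 42, 51, 58 → 67.
Combining the parts gives (W/67).

(W/67)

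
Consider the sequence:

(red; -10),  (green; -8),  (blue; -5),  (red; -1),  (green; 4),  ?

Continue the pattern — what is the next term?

Colour goes red, green, blue, red, green → blue (repeats red → green → blue).
Second component: -10, -8, -5, -1, 4 → 10 (differences are 2, 3, 4, … (increasing by 1 each time)).
So the next term is (blue; 10).

(blue; 10)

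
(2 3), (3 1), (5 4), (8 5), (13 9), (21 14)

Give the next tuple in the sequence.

(34 23)

First slot: 2, 3, 5, 8, 13, 21 → 34 (each term is the sum of the two before it).
Second slot: each term is the sum of the two before it, so 3, 1, 4, 5, 9, 14 → 23.
So the next tuple is (34 23).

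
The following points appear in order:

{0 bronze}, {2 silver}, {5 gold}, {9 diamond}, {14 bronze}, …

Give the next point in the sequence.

For the first slot, differences are 2, 3, 4, … (increasing by 1 each time): 0, 2, 5, 9, 14 → 20.
Rank: bronze, silver, gold, diamond, bronze → silver (repeats bronze → silver → gold → diamond).
Combining the parts gives {20 silver}.

{20 silver}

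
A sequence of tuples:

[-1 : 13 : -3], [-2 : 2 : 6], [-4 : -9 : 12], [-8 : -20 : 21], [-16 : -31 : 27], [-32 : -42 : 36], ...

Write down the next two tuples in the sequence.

First coordinate: ×2 each step; -1, -2, -4, -8, -16, -32 → -64 → -128.
Second coordinate — −11 each step: 13, 2, -9, -20, -31, -42 → -53 → -64.
Third coordinate: alternating steps +9, +6, +9, +6, …, so -3, 6, 12, 21, 27, 36 → 42 → 51.
So the next two tuples are [-64 : -53 : 42] and [-128 : -64 : 51].

[-64 : -53 : 42], [-128 : -64 : 51]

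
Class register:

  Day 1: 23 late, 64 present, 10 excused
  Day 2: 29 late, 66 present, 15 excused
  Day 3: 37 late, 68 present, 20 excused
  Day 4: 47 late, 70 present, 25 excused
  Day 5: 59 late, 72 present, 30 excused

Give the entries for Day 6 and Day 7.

Late: differences are 6, 8, 10, … (increasing by 2 each time), so 23, 29, 37, 47, 59 → 73 → 89.
For the present, +2 each step: 64, 66, 68, 70, 72 → 74 → 76.
For the excused, +5 each step: 10, 15, 20, 25, 30 → 35 → 40.
Putting the parts together: 73 late, 74 present, 35 excused and then 89 late, 76 present, 40 excused.

73 late, 74 present, 35 excused; 89 late, 76 present, 40 excused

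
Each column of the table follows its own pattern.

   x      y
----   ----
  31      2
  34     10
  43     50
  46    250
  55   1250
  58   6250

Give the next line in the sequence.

Column x: 31, 34, 43, 46, 55, 58 → 67 (alternating steps +3, +9, +3, +9, …).
Column y: ×5 each step; 2, 10, 50, 250, 1250, 6250 → 31250.
So the next line is 67  31250.

67  31250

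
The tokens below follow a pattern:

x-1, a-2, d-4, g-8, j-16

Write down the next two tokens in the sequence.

m-32, p-64

Letter — letters move forward 3 places in the alphabet, wrapping Z→A: x, a, d, g, j → m → p.
Second component goes 1, 2, 4, 8, 16 → 32 → 64 (×2 each step).
So the next two tokens are m-32 and p-64.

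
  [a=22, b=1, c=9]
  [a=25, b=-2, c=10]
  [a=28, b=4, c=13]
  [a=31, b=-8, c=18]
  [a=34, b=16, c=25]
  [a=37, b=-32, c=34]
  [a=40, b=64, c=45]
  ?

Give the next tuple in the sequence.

A — +3 each step: 22, 25, 28, 31, 34, 37, 40 → 43.
B: ×(-2) each step, so 1, -2, 4, -8, 16, -32, 64 → -128.
C: differences are 1, 3, 5, … (increasing by 2 each time); 9, 10, 13, 18, 25, 34, 45 → 58.
Putting it together: [a=43, b=-128, c=58].

[a=43, b=-128, c=58]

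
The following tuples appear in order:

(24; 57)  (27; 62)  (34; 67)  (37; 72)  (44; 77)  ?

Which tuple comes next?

First part: 24, 27, 34, 37, 44 → 47 (alternating steps +3, +7, +3, +7, …).
Second part: +5 each step; 57, 62, 67, 72, 77 → 82.
So the next tuple is (47; 82).

(47; 82)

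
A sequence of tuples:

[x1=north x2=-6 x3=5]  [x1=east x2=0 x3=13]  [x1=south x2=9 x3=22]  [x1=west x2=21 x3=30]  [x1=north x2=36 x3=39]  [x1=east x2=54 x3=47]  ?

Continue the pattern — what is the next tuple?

[x1=south x2=75 x3=56]

X1: north, east, south, west, north, east → south (repeats north → east → south → west).
X2 goes -6, 0, 9, 21, 36, 54 → 75 (differences are 6, 9, 12, … (increasing by 3 each time)).
X3 — alternating steps +8, +9, +8, +9, …: 5, 13, 22, 30, 39, 47 → 56.
So the next tuple is [x1=south x2=75 x3=56].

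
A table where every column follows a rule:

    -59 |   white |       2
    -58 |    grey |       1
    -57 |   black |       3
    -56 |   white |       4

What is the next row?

First component — +1 each step: -59, -58, -57, -56 → -55.
For the shade, repeats white → grey → black: white, grey, black, white → grey.
Third component — each term is the sum of the two before it: 2, 1, 3, 4 → 7.
Putting it together: -55  grey  7.

-55  grey  7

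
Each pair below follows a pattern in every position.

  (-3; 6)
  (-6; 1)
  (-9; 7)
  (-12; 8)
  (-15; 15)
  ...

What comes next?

First coordinate: -3, -6, -9, -12, -15 → -18 (−3 each step).
Second coordinate — each term is the sum of the two before it: 6, 1, 7, 8, 15 → 23.
Putting it together: (-18; 23).

(-18; 23)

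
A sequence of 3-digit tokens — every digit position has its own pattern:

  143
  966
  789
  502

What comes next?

First digit: −2 each step, mod 10, so 1, 9, 7, 5 → 3.
Second digit goes 4, 6, 8, 0 → 2 (+2 each step, mod 10).
Third digit: 3, 6, 9, 2 → 5 (+3 each step, mod 10).
Combining the parts gives 325.

325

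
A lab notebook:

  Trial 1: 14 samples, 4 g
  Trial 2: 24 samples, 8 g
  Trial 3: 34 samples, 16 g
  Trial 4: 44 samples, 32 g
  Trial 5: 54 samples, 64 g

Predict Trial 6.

64 samples, 128 g

Samples: 14, 24, 34, 44, 54 → 64 (+10 each step).
For the g, ×2 each step: 4, 8, 16, 32, 64 → 128.
Combining the parts gives 64 samples, 128 g.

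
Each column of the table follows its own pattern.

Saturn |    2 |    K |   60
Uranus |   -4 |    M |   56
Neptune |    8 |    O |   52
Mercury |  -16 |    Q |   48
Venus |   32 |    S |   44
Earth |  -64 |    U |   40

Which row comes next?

Mars  128  W  36

Planet: runs through the planets Mercury→Neptune, so Saturn, Uranus, Neptune, Mercury, Venus, Earth → Mars.
For the second component, ×(-2) each step: 2, -4, 8, -16, 32, -64 → 128.
Letter: letters move forward 2 places in the alphabet, so K, M, O, Q, S, U → W.
Fourth component goes 60, 56, 52, 48, 44, 40 → 36 (−4 each step).
Putting it together: Mars  128  W  36.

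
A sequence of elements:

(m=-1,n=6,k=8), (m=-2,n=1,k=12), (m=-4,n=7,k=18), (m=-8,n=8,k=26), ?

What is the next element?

For the m, ×2 each step: -1, -2, -4, -8 → -16.
N: 6, 1, 7, 8 → 15 (each term is the sum of the two before it).
K — differences are 4, 6, 8, … (increasing by 2 each time): 8, 12, 18, 26 → 36.
Combining the parts gives (m=-16,n=15,k=36).

(m=-16,n=15,k=36)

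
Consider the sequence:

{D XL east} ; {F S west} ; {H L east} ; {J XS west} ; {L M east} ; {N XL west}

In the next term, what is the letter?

For the letter, letters move forward 2 places in the alphabet: D, F, H, J, L, N → P.
For the size, repeats XL → S → L → XS → M: XL, S, L, XS, M, XL → S.
Direction: alternates east ↔ west; east, west, east, west, east, west → east.

P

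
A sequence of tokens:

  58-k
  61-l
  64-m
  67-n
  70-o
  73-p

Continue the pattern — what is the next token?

76-q

First component goes 58, 61, 64, 67, 70, 73 → 76 (+3 each step).
Letter: letters move forward 1 place in the alphabet, so k, l, m, n, o, p → q.
Putting it together: 76-q.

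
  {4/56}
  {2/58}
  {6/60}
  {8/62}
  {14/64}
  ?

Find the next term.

{22/66}

For the first entry, each term is the sum of the two before it: 4, 2, 6, 8, 14 → 22.
Second entry goes 56, 58, 60, 62, 64 → 66 (+2 each step).
So the next term is {22/66}.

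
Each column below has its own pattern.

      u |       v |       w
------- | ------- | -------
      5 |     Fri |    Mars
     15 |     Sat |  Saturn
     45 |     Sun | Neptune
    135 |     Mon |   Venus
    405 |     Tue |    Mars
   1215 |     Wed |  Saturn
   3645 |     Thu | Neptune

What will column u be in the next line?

10935

Column u: ×3 each step, so 5, 15, 45, 135, 405, 1215, 3645 → 10935.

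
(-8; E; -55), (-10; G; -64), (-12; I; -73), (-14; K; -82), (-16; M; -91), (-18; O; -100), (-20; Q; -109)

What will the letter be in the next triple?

S

First value — −2 each step: -8, -10, -12, -14, -16, -18, -20 → -22.
Letter: letters move forward 2 places in the alphabet; E, G, I, K, M, O, Q → S.
For the third value, −9 each step: -55, -64, -73, -82, -91, -100, -109 → -118.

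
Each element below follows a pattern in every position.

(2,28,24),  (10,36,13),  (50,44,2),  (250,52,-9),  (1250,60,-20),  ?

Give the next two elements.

First component goes 2, 10, 50, 250, 1250 → 6250 → 31250 (×5 each step).
For the second component, +8 each step: 28, 36, 44, 52, 60 → 68 → 76.
Third component: −11 each step; 24, 13, 2, -9, -20 → -31 → -42.
So the next two elements are (6250,68,-31) and (31250,76,-42).

(6250,68,-31), (31250,76,-42)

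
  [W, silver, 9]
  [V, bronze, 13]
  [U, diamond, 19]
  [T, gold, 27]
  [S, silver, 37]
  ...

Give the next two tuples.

[R, bronze, 49], [Q, diamond, 63]

Letter goes W, V, U, T, S → R → Q (letters move back 1 place in the alphabet).
Rank: repeats silver → bronze → diamond → gold; silver, bronze, diamond, gold, silver → bronze → diamond.
For the third part, differences are 4, 6, 8, … (increasing by 2 each time): 9, 13, 19, 27, 37 → 49 → 63.
So the next two tuples are [R, bronze, 49] and [Q, diamond, 63].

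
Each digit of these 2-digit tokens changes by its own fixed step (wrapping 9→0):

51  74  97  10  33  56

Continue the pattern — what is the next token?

79

For the first digit, +2 each step, mod 10: 5, 7, 9, 1, 3, 5 → 7.
Second digit — +3 each step, mod 10: 1, 4, 7, 0, 3, 6 → 9.
Putting it together: 79.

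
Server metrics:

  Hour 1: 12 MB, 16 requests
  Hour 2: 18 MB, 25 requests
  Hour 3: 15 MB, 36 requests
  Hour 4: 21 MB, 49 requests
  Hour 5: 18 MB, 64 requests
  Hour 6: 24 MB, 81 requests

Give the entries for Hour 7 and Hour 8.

21 MB, 100 requests; 27 MB, 121 requests

MB: alternating steps +6, −3, +6, −3, …, so 12, 18, 15, 21, 18, 24 → 21 → 27.
Requests: perfect squares: 4², 5², 6², …, so 16, 25, 36, 49, 64, 81 → 100 → 121.
So the next two rows are 21 MB, 100 requests and 27 MB, 121 requests.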